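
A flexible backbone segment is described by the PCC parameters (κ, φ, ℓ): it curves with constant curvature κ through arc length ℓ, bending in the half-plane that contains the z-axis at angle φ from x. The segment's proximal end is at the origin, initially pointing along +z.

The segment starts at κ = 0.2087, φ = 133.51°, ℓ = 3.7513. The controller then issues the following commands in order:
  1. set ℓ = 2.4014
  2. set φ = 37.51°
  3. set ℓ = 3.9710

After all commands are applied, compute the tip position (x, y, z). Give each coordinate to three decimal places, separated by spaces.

1.232 0.946 3.532

initial: κ=0.2087, φ=133.51°, ℓ=3.7513
cmd 1: set ℓ=2.4014 → (κ,φ,ℓ)=(0.2087,133.51°,2.4014) → tip=(-0.4057,0.4274,2.3021)
cmd 2: set φ=37.51° → (κ,φ,ℓ)=(0.2087,37.51°,2.4014) → tip=(0.4674,0.3588,2.3021)
cmd 3: set ℓ=3.9710 → (κ,φ,ℓ)=(0.2087,37.51°,3.9710) → tip=(1.2323,0.9459,3.5318)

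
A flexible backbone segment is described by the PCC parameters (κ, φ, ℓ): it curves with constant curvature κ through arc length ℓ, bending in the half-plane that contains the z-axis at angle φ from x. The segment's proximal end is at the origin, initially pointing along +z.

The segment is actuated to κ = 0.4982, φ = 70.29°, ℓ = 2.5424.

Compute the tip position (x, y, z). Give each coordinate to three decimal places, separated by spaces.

θ = κ·ℓ = 0.4982 × 2.5424 = 1.26662 rad
ρ = (1 − cos θ)/κ = (1 − 0.29950)/0.4982 = 1.40605
z = sin θ / κ = 0.95410/0.4982 = 1.91508
x = ρ cos φ = 1.40605 × cos(70.29°) = 0.47421
y = ρ sin φ = 1.40605 × sin(70.29°) = 1.32368

0.474 1.324 1.915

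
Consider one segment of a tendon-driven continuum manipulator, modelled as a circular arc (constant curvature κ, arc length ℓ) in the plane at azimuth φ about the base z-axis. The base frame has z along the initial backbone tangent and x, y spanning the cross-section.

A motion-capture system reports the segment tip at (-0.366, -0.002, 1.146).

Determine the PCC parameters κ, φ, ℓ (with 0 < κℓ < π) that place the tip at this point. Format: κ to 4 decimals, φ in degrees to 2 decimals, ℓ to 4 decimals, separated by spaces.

ρ = √(x²+y²) = √(-0.366² + -0.002²) = 0.36601
φ = atan2(y, x) mod 360° = atan2(-0.002, -0.366) = 180.3131°
|p|² = ρ² + z² = 0.36601² + 1.146² = 1.44728
κ = 2ρ / |p|² = 2×0.36601 / 1.44728 = 0.50579
θ = 2·atan2(ρ, z) = 2·atan2(0.36601, 1.146) = 0.61827 rad
ℓ = θ/κ = 0.61827/0.50579 = 1.22241

0.5058 180.31 1.2224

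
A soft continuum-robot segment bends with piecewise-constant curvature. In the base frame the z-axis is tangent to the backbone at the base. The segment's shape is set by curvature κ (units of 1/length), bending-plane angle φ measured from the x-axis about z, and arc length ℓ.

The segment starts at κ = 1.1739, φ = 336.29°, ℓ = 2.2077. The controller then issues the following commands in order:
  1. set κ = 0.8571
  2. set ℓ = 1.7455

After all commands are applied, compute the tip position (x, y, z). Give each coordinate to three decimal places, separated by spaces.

0.988 -0.434 1.163

initial: κ=1.1739, φ=336.29°, ℓ=2.2077
cmd 1: set κ=0.8571 → (κ,φ,ℓ)=(0.8571,336.29°,2.2077) → tip=(1.4057,-0.6174,1.1070)
cmd 2: set ℓ=1.7455 → (κ,φ,ℓ)=(0.8571,336.29°,1.7455) → tip=(0.9885,-0.4341,1.1635)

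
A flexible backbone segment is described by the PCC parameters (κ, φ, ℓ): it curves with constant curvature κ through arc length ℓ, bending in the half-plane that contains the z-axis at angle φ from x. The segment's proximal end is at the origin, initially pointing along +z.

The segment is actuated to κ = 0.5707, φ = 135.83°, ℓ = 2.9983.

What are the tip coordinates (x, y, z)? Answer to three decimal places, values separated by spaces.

-1.433 1.392 1.735

θ = κ·ℓ = 0.5707 × 2.9983 = 1.71113 rad
ρ = (1 − cos θ)/κ = (1 − -0.13987)/0.5707 = 1.99732
z = sin θ / κ = 0.99017/0.5707 = 1.73501
x = ρ cos φ = 1.99732 × cos(135.83°) = -1.43263
y = ρ sin φ = 1.99732 × sin(135.83°) = 1.39172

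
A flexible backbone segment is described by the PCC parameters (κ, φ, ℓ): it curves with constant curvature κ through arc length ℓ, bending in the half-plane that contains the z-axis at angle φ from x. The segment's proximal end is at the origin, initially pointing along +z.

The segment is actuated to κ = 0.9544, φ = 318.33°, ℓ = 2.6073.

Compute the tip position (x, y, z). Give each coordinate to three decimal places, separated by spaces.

θ = κ·ℓ = 0.9544 × 2.6073 = 2.48841 rad
ρ = (1 − cos θ)/κ = (1 − -0.79415)/0.9544 = 1.87987
z = sin θ / κ = 0.60772/0.9544 = 0.63676
x = ρ cos φ = 1.87987 × cos(318.33°) = 1.40424
y = ρ sin φ = 1.87987 × sin(318.33°) = -1.24981

1.404 -1.250 0.637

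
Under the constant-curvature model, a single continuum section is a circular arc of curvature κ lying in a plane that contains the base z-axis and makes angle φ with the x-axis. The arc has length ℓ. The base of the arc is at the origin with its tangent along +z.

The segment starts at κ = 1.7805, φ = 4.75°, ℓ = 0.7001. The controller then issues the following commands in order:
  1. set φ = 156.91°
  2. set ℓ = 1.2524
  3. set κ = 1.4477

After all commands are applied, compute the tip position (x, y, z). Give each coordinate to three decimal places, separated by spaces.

-0.788 0.336 0.671

initial: κ=1.7805, φ=4.75°, ℓ=0.7001
cmd 1: set φ=156.91° → (κ,φ,ℓ)=(1.7805,156.91°,0.7001) → tip=(-0.3520,0.1501,0.5324)
cmd 2: set ℓ=1.2524 → (κ,φ,ℓ)=(1.7805,156.91°,1.2524) → tip=(-0.8330,0.3552,0.4440)
cmd 3: set κ=1.4477 → (κ,φ,ℓ)=(1.4477,156.91°,1.2524) → tip=(-0.7879,0.3359,0.6706)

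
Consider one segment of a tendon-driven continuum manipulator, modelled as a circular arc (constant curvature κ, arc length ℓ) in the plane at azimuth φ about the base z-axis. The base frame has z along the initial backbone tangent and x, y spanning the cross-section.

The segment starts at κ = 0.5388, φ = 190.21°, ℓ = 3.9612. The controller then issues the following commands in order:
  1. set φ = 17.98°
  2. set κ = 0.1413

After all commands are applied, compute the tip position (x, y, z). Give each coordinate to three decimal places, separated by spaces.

1.027 0.333 3.758

initial: κ=0.5388, φ=190.21°, ℓ=3.9612
cmd 1: set φ=17.98° → (κ,φ,ℓ)=(0.5388,17.98°,3.9612) → tip=(2.7083,0.8789,1.5690)
cmd 2: set κ=0.1413 → (κ,φ,ℓ)=(0.1413,17.98°,3.9612) → tip=(1.0272,0.3334,3.7576)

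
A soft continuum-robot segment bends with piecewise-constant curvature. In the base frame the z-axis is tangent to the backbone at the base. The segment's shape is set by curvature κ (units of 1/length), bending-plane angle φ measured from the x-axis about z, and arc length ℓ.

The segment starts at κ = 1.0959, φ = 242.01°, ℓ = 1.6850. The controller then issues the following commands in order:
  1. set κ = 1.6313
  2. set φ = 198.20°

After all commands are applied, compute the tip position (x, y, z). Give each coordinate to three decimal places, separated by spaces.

-1.120 -0.368 0.235

initial: κ=1.0959, φ=242.01°, ℓ=1.6850
cmd 1: set κ=1.6313 → (κ,φ,ℓ)=(1.6313,242.01°,1.6850) → tip=(-0.5535,-1.0414,0.2347)
cmd 2: set φ=198.20° → (κ,φ,ℓ)=(1.6313,198.20°,1.6850) → tip=(-1.1203,-0.3683,0.2347)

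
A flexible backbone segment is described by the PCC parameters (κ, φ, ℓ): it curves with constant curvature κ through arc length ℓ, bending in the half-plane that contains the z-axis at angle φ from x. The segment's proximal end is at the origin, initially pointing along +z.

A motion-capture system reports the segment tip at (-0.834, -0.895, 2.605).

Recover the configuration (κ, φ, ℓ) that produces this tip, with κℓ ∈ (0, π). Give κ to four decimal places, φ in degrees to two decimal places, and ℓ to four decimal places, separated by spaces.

ρ = √(x²+y²) = √(-0.834² + -0.895²) = 1.22335
φ = atan2(y, x) mod 360° = atan2(-0.895, -0.834) = 227.0206°
|p|² = ρ² + z² = 1.22335² + 2.605² = 8.28261
κ = 2ρ / |p|² = 2×1.22335 / 8.28261 = 0.29540
θ = 2·atan2(ρ, z) = 2·atan2(1.22335, 2.605) = 0.87809 rad
ℓ = θ/κ = 0.87809/0.29540 = 2.97253

0.2954 227.02 2.9725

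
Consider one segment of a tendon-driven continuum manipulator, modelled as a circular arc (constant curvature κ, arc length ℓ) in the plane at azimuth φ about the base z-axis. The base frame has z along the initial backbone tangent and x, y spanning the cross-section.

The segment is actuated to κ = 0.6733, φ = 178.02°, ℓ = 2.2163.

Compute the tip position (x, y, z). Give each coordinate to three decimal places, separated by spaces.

θ = κ·ℓ = 0.6733 × 2.2163 = 1.49223 rad
ρ = (1 − cos θ)/κ = (1 − 0.07848)/0.6733 = 1.36866
z = sin θ / κ = 0.99692/0.6733 = 1.48064
x = ρ cos φ = 1.36866 × cos(178.02°) = -1.36784
y = ρ sin φ = 1.36866 × sin(178.02°) = 0.04729

-1.368 0.047 1.481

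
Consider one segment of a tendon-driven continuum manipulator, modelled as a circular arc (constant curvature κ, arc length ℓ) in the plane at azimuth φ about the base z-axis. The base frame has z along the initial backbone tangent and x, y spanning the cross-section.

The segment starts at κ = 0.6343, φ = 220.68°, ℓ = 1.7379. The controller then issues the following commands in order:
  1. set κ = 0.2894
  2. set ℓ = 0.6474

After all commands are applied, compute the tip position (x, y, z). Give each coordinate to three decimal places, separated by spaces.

initial: κ=0.6343, φ=220.68°, ℓ=1.7379
cmd 1: set κ=0.2894 → (κ,φ,ℓ)=(0.2894,220.68°,1.7379) → tip=(-0.3245,-0.2789,1.6656)
cmd 2: set ℓ=0.6474 → (κ,φ,ℓ)=(0.2894,220.68°,0.6474) → tip=(-0.0459,-0.0394,0.6436)

-0.046 -0.039 0.644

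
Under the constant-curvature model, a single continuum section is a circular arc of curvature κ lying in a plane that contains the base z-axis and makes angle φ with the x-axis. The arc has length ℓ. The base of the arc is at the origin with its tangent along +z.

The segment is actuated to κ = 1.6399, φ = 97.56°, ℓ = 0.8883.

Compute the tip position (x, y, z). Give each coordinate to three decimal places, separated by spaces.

θ = κ·ℓ = 1.6399 × 0.8883 = 1.45672 rad
ρ = (1 − cos θ)/κ = (1 − 0.11383)/1.6399 = 0.54038
z = sin θ / κ = 0.99350/1.6399 = 0.60583
x = ρ cos φ = 0.54038 × cos(97.56°) = -0.07110
y = ρ sin φ = 0.54038 × sin(97.56°) = 0.53569

-0.071 0.536 0.606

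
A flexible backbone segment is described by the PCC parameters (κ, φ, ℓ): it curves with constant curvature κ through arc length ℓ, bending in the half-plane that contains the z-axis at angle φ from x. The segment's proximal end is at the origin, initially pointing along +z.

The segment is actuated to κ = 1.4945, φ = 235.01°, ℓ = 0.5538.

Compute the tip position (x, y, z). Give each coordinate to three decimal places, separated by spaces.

θ = κ·ℓ = 1.4945 × 0.5538 = 0.82765 rad
ρ = (1 − cos θ)/κ = (1 − 0.67661)/1.4945 = 0.21639
z = sin θ / κ = 0.73635/1.4945 = 0.49270
x = ρ cos φ = 0.21639 × cos(235.01°) = -0.12409
y = ρ sin φ = 0.21639 × sin(235.01°) = -0.17728

-0.124 -0.177 0.493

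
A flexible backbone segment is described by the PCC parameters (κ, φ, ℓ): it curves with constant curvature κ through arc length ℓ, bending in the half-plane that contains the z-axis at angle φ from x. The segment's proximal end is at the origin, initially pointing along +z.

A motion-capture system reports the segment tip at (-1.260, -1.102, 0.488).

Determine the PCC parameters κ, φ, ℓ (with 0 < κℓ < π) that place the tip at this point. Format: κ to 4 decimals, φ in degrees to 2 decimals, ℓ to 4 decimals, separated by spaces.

1.1012 221.17 2.3377

ρ = √(x²+y²) = √(-1.260² + -1.102²) = 1.67392
φ = atan2(y, x) mod 360° = atan2(-1.102, -1.260) = 221.1730°
|p|² = ρ² + z² = 1.67392² + 0.488² = 3.04015
κ = 2ρ / |p|² = 2×1.67392 / 3.04015 = 1.10121
θ = 2·atan2(ρ, z) = 2·atan2(1.67392, 0.488) = 2.57425 rad
ℓ = θ/κ = 2.57425/1.10121 = 2.33766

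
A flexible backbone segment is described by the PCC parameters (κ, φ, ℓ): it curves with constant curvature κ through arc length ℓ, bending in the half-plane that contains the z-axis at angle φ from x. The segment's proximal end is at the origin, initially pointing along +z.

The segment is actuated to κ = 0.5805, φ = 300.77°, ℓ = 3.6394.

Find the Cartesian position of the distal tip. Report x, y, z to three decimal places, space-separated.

θ = κ·ℓ = 0.5805 × 3.6394 = 2.11267 rad
ρ = (1 − cos θ)/κ = (1 − -0.51574)/0.5805 = 2.61110
z = sin θ / κ = 0.85674/0.5805 = 1.47587
x = ρ cos φ = 2.61110 × cos(300.77°) = 1.33582
y = ρ sin φ = 2.61110 × sin(300.77°) = -2.24353

1.336 -2.244 1.476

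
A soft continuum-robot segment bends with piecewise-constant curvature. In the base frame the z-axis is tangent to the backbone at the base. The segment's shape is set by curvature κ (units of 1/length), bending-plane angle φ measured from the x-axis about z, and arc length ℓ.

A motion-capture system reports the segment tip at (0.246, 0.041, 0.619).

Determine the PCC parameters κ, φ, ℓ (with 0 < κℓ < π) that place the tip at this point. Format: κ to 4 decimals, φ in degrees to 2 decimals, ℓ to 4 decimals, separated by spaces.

ρ = √(x²+y²) = √(0.246² + 0.041²) = 0.24939
φ = atan2(y, x) mod 360° = atan2(0.041, 0.246) = 9.4623°
|p|² = ρ² + z² = 0.24939² + 0.619² = 0.44536
κ = 2ρ / |p|² = 2×0.24939 / 0.44536 = 1.11997
θ = 2·atan2(ρ, z) = 2·atan2(0.24939, 0.619) = 0.76600 rad
ℓ = θ/κ = 0.76600/1.11997 = 0.68395

1.1200 9.46 0.6840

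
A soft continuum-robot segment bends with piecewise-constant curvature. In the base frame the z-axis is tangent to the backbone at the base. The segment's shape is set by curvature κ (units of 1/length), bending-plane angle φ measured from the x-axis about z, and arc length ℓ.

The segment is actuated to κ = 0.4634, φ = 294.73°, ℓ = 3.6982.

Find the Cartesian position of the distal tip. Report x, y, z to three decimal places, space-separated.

1.031 -2.239 2.136

θ = κ·ℓ = 0.4634 × 3.6982 = 1.71375 rad
ρ = (1 − cos θ)/κ = (1 − -0.14246)/0.4634 = 2.46539
z = sin θ / κ = 0.98980/0.4634 = 2.13595
x = ρ cos φ = 2.46539 × cos(294.73°) = 1.03138
y = ρ sin φ = 2.46539 × sin(294.73°) = -2.23929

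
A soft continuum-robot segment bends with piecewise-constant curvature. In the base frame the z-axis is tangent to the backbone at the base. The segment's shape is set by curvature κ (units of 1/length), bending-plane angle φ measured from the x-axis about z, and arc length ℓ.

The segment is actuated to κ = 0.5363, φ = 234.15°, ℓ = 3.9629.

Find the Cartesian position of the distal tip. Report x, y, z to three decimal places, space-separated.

-1.667 -2.307 1.585

θ = κ·ℓ = 0.5363 × 3.9629 = 2.12530 rad
ρ = (1 − cos θ)/κ = (1 − -0.52652)/0.5363 = 2.84640
z = sin θ / κ = 0.85016/0.5363 = 1.58523
x = ρ cos φ = 2.84640 × cos(234.15°) = -1.66704
y = ρ sin φ = 2.84640 × sin(234.15°) = -2.30716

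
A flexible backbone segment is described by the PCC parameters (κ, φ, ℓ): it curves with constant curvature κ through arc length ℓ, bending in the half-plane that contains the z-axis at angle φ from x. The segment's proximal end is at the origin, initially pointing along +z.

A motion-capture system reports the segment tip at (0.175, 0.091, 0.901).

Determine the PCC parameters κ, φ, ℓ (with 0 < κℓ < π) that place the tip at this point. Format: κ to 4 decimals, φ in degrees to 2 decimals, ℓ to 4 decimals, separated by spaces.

0.4637 27.47 0.9295

ρ = √(x²+y²) = √(0.175² + 0.091²) = 0.19725
φ = atan2(y, x) mod 360° = atan2(0.091, 0.175) = 27.4744°
|p|² = ρ² + z² = 0.19725² + 0.901² = 0.85071
κ = 2ρ / |p|² = 2×0.19725 / 0.85071 = 0.46372
θ = 2·atan2(ρ, z) = 2·atan2(0.19725, 0.901) = 0.43104 rad
ℓ = θ/κ = 0.43104/0.46372 = 0.92952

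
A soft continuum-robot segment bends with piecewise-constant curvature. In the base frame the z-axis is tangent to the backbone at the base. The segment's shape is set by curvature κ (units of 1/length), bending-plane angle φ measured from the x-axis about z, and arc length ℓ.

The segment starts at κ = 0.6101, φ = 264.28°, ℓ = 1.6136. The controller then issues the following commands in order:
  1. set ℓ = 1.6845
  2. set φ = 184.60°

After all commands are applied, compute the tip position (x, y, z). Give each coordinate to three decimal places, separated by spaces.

-0.789 -0.064 1.403

initial: κ=0.6101, φ=264.28°, ℓ=1.6136
cmd 1: set ℓ=1.6845 → (κ,φ,ℓ)=(0.6101,264.28°,1.6845) → tip=(-0.0789,-0.7881,1.4032)
cmd 2: set φ=184.60° → (κ,φ,ℓ)=(0.6101,184.60°,1.6845) → tip=(-0.7895,-0.0635,1.4032)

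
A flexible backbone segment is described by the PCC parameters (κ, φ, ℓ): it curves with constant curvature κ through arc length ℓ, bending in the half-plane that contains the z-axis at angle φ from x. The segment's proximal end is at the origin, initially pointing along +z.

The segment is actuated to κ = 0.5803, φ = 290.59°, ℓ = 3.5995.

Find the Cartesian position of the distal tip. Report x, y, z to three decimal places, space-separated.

0.906 -2.412 1.497

θ = κ·ℓ = 0.5803 × 3.5995 = 2.08879 rad
ρ = (1 − cos θ)/κ = (1 − -0.49514)/0.5803 = 2.57649
z = sin θ / κ = 0.86881/0.5803 = 1.49718
x = ρ cos φ = 2.57649 × cos(290.59°) = 0.90610
y = ρ sin φ = 2.57649 × sin(290.59°) = -2.41191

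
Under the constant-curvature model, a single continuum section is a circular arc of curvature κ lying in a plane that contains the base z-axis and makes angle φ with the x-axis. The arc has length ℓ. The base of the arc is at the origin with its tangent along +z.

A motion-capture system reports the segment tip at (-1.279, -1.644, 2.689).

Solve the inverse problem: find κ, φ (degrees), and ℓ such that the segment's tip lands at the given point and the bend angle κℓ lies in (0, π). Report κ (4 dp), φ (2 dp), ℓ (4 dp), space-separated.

0.3601 232.12 3.6607

ρ = √(x²+y²) = √(-1.279² + -1.644²) = 2.08293
φ = atan2(y, x) mod 360° = atan2(-1.644, -1.279) = 232.1178°
|p|² = ρ² + z² = 2.08293² + 2.689² = 11.56930
κ = 2ρ / |p|² = 2×2.08293 / 11.56930 = 0.36008
θ = 2·atan2(ρ, z) = 2·atan2(2.08293, 2.689) = 1.31813 rad
ℓ = θ/κ = 1.31813/0.36008 = 3.66068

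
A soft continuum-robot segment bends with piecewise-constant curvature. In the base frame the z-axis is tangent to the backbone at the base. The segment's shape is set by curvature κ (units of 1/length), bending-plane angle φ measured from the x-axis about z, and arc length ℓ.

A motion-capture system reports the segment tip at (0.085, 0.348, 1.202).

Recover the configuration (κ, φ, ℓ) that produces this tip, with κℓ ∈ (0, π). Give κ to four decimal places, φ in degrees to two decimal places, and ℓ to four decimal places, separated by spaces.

0.4554 76.27 1.2720

ρ = √(x²+y²) = √(0.085² + 0.348²) = 0.35823
φ = atan2(y, x) mod 360° = atan2(0.348, 0.085) = 76.2741°
|p|² = ρ² + z² = 0.35823² + 1.202² = 1.57313
κ = 2ρ / |p|² = 2×0.35823 / 1.57313 = 0.45544
θ = 2·atan2(ρ, z) = 2·atan2(0.35823, 1.202) = 0.57929 rad
ℓ = θ/κ = 0.57929/0.45544 = 1.27196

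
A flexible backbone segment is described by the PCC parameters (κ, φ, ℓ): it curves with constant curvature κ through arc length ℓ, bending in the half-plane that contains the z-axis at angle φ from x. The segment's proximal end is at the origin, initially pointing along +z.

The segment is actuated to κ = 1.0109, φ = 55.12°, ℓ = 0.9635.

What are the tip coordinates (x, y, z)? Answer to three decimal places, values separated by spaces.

0.248 0.355 0.818

θ = κ·ℓ = 1.0109 × 0.9635 = 0.97400 rad
ρ = (1 − cos θ)/κ = (1 − 0.56199)/1.0109 = 0.43328
z = sin θ / κ = 0.82714/1.0109 = 0.81822
x = ρ cos φ = 0.43328 × cos(55.12°) = 0.24778
y = ρ sin φ = 0.43328 × sin(55.12°) = 0.35544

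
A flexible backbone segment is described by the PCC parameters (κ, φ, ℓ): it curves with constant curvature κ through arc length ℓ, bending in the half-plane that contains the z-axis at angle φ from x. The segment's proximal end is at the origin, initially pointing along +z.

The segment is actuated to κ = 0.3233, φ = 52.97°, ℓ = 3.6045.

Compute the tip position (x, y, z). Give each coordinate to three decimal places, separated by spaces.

θ = κ·ℓ = 0.3233 × 3.6045 = 1.16533 rad
ρ = (1 − cos θ)/κ = (1 − 0.39444)/0.3233 = 1.87305
z = sin θ / κ = 0.91892/0.3233 = 2.84232
x = ρ cos φ = 1.87305 × cos(52.97°) = 1.12801
y = ρ sin φ = 1.87305 × sin(52.97°) = 1.49529

1.128 1.495 2.842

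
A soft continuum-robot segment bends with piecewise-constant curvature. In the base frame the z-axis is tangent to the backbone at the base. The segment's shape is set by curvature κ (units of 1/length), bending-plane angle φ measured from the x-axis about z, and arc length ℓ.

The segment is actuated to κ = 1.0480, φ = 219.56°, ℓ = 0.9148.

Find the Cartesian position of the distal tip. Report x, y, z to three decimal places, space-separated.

θ = κ·ℓ = 1.0480 × 0.9148 = 0.95871 rad
ρ = (1 − cos θ)/κ = (1 − 0.57458)/1.0480 = 0.40594
z = sin θ / κ = 0.81845/1.0480 = 0.78096
x = ρ cos φ = 0.40594 × cos(219.56°) = -0.31296
y = ρ sin φ = 0.40594 × sin(219.56°) = -0.25854

-0.313 -0.259 0.781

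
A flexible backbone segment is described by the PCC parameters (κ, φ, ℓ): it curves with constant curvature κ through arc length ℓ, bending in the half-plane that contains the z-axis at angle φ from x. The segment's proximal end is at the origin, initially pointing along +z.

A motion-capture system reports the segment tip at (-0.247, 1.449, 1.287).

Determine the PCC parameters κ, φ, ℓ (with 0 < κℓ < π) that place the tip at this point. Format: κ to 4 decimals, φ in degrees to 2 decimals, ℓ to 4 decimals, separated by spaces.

0.7702 99.67 2.2115

ρ = √(x²+y²) = √(-0.247² + 1.449²) = 1.46990
φ = atan2(y, x) mod 360° = atan2(1.449, -0.247) = 99.6738°
|p|² = ρ² + z² = 1.46990² + 1.287² = 3.81698
κ = 2ρ / |p|² = 2×1.46990 / 3.81698 = 0.77019
θ = 2·atan2(ρ, z) = 2·atan2(1.46990, 1.287) = 1.70329 rad
ℓ = θ/κ = 1.70329/0.77019 = 2.21151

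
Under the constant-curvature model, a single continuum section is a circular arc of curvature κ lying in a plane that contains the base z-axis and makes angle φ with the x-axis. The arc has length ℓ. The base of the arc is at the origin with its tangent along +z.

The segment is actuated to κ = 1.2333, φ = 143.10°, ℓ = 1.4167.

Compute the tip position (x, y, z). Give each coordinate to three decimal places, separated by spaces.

-0.762 0.572 0.798

θ = κ·ℓ = 1.2333 × 1.4167 = 1.74722 rad
ρ = (1 − cos θ)/κ = (1 − -0.17551)/1.2333 = 0.95314
z = sin θ / κ = 0.98448/1.2333 = 0.79825
x = ρ cos φ = 0.95314 × cos(143.10°) = -0.76221
y = ρ sin φ = 0.95314 × sin(143.10°) = 0.57228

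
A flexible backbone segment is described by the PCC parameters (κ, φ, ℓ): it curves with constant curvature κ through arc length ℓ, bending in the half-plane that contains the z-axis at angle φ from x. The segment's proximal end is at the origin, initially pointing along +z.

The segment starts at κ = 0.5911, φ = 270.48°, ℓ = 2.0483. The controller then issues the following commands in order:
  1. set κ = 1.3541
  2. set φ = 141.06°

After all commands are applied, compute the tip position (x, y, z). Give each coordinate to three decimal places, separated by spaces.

-1.110 0.897 0.266

initial: κ=0.5911, φ=270.48°, ℓ=2.0483
cmd 1: set κ=1.3541 → (κ,φ,ℓ)=(1.3541,270.48°,2.0483) → tip=(0.0120,-1.4275,0.2657)
cmd 2: set φ=141.06° → (κ,φ,ℓ)=(1.3541,141.06°,2.0483) → tip=(-1.1104,0.8972,0.2657)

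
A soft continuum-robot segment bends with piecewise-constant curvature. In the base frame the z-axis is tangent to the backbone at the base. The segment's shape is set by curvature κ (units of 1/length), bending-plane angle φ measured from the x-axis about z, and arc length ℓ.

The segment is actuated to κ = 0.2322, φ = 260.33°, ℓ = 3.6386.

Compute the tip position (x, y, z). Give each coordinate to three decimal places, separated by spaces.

-0.243 -1.427 3.221

θ = κ·ℓ = 0.2322 × 3.6386 = 0.84488 rad
ρ = (1 − cos θ)/κ = (1 − 0.66382)/0.2322 = 1.44781
z = sin θ / κ = 0.74789/0.2322 = 3.22090
x = ρ cos φ = 1.44781 × cos(260.33°) = -0.24319
y = ρ sin φ = 1.44781 × sin(260.33°) = -1.42724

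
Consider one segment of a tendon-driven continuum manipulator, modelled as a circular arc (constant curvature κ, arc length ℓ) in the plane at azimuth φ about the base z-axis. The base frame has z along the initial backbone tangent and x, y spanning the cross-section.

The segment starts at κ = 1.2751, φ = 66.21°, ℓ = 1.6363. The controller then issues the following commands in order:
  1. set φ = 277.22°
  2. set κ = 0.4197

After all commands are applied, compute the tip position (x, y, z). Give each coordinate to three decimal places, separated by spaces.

initial: κ=1.2751, φ=66.21°, ℓ=1.6363
cmd 1: set φ=277.22° → (κ,φ,ℓ)=(1.2751,277.22°,1.6363) → tip=(0.1472,-1.1617,0.6823)
cmd 2: set κ=0.4197 → (κ,φ,ℓ)=(0.4197,277.22°,1.6363) → tip=(0.0679,-0.5358,1.5107)

0.068 -0.536 1.511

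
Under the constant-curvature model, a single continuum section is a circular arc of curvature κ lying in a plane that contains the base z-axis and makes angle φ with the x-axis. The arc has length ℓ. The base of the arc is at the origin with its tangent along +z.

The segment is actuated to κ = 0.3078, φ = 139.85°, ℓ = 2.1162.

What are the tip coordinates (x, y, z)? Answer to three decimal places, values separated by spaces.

θ = κ·ℓ = 0.3078 × 2.1162 = 0.65137 rad
ρ = (1 − cos θ)/κ = (1 − 0.79526)/0.3078 = 0.66518
z = sin θ / κ = 0.60627/0.3078 = 1.96970
x = ρ cos φ = 0.66518 × cos(139.85°) = -0.50844
y = ρ sin φ = 0.66518 × sin(139.85°) = 0.42891

-0.508 0.429 1.970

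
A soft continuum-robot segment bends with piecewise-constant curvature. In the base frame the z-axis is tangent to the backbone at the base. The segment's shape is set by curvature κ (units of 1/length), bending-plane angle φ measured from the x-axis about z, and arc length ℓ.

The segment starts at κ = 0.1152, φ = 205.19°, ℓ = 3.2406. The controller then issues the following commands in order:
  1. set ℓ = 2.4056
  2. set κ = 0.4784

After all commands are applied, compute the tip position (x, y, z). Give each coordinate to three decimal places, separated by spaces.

-1.120 -0.527 1.909

initial: κ=0.1152, φ=205.19°, ℓ=3.2406
cmd 1: set ℓ=2.4056 → (κ,φ,ℓ)=(0.1152,205.19°,2.4056) → tip=(-0.2997,-0.1410,2.3749)
cmd 2: set κ=0.4784 → (κ,φ,ℓ)=(0.4784,205.19°,2.4056) → tip=(-1.1203,-0.5269,1.9087)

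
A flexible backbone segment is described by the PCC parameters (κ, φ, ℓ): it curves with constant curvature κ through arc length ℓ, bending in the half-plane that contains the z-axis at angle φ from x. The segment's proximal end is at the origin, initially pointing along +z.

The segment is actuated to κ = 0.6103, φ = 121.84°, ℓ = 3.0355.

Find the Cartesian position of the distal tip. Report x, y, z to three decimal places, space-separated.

-1.105 1.779 1.574

θ = κ·ℓ = 0.6103 × 3.0355 = 1.85257 rad
ρ = (1 − cos θ)/κ = (1 − -0.27806)/0.6103 = 2.09414
z = sin θ / κ = 0.96056/0.6103 = 1.57392
x = ρ cos φ = 2.09414 × cos(121.84°) = -1.10476
y = ρ sin φ = 2.09414 × sin(121.84°) = 1.77903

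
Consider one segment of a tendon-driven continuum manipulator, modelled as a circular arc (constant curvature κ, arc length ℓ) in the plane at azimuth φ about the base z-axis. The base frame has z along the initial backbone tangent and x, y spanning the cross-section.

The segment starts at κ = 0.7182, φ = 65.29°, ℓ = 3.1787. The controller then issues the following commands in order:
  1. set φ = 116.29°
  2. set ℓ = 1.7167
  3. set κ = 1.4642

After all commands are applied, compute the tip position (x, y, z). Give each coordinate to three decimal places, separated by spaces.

initial: κ=0.7182, φ=65.29°, ℓ=3.1787
cmd 1: set φ=116.29° → (κ,φ,ℓ)=(0.7182,116.29°,3.1787) → tip=(-1.0197,2.0641,1.0540)
cmd 2: set ℓ=1.7167 → (κ,φ,ℓ)=(0.7182,116.29°,1.7167) → tip=(-0.4123,0.8346,1.3137)
cmd 3: set κ=1.4642 → (κ,φ,ℓ)=(1.4642,116.29°,1.7167) → tip=(-0.5473,1.1078,0.4013)

-0.547 1.108 0.401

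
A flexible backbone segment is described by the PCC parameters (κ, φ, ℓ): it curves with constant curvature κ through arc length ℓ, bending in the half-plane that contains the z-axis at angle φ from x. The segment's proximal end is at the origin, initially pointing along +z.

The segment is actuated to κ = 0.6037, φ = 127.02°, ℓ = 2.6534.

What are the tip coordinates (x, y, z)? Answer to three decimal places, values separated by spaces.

-1.028 1.364 1.656

θ = κ·ℓ = 0.6037 × 2.6534 = 1.60186 rad
ρ = (1 − cos θ)/κ = (1 − -0.03106)/0.6037 = 1.70790
z = sin θ / κ = 0.99952/0.6037 = 1.65565
x = ρ cos φ = 1.70790 × cos(127.02°) = -1.02831
y = ρ sin φ = 1.70790 × sin(127.02°) = 1.36363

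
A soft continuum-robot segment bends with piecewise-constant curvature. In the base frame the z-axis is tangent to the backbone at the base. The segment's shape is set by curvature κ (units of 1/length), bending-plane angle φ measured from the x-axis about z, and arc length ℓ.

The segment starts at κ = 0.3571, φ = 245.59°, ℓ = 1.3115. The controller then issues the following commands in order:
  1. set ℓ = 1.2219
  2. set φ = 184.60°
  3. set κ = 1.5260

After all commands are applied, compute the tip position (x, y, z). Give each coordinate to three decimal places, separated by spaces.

-0.842 -0.068 0.627

initial: κ=0.3571, φ=245.59°, ℓ=1.3115
cmd 1: set ℓ=1.2219 → (κ,φ,ℓ)=(0.3571,245.59°,1.2219) → tip=(-0.1084,-0.2389,1.1835)
cmd 2: set φ=184.60° → (κ,φ,ℓ)=(0.3571,184.60°,1.2219) → tip=(-0.2615,-0.0210,1.1835)
cmd 3: set κ=1.5260 → (κ,φ,ℓ)=(1.5260,184.60°,1.2219) → tip=(-0.8424,-0.0678,0.6272)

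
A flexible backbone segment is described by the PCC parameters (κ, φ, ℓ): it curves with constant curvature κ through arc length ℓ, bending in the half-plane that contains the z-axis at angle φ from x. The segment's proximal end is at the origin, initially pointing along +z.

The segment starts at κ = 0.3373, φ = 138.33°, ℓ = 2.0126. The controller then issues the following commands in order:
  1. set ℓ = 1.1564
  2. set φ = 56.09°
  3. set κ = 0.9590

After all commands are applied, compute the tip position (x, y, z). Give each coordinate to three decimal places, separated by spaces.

initial: κ=0.3373, φ=138.33°, ℓ=2.0126
cmd 1: set ℓ=1.1564 → (κ,φ,ℓ)=(0.3373,138.33°,1.1564) → tip=(-0.1663,0.1480,1.1273)
cmd 2: set φ=56.09° → (κ,φ,ℓ)=(0.3373,56.09°,1.1564) → tip=(0.1242,0.1848,1.1273)
cmd 3: set κ=0.9590 → (κ,φ,ℓ)=(0.9590,56.09°,1.1564) → tip=(0.3225,0.4798,0.9335)

0.323 0.480 0.934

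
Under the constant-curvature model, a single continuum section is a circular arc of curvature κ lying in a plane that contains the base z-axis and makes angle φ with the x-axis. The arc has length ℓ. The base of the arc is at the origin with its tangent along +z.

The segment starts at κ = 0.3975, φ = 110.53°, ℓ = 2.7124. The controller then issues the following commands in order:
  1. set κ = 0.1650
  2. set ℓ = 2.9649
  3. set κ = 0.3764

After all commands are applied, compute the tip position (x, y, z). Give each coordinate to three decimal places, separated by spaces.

initial: κ=0.3975, φ=110.53°, ℓ=2.7124
cmd 1: set κ=0.1650 → (κ,φ,ℓ)=(0.1650,110.53°,2.7124) → tip=(-0.2093,0.5590,2.6228)
cmd 2: set ℓ=2.9649 → (κ,φ,ℓ)=(0.1650,110.53°,2.9649) → tip=(-0.2493,0.6657,2.8480)
cmd 3: set κ=0.3764 → (κ,φ,ℓ)=(0.3764,110.53°,2.9649) → tip=(-0.5224,1.3951,2.3867)

-0.522 1.395 2.387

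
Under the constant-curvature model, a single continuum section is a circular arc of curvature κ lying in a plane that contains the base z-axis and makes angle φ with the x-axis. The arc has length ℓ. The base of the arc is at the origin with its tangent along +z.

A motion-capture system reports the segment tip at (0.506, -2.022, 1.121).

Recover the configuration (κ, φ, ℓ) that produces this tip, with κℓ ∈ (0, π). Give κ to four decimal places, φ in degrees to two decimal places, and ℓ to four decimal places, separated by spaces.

0.7443 284.05 2.8951

ρ = √(x²+y²) = √(0.506² + -2.022²) = 2.08435
φ = atan2(y, x) mod 360° = atan2(-2.022, 0.506) = 284.0496°
|p|² = ρ² + z² = 2.08435² + 1.121² = 5.60116
κ = 2ρ / |p|² = 2×2.08435 / 5.60116 = 0.74426
θ = 2·atan2(ρ, z) = 2·atan2(2.08435, 1.121) = 2.15471 rad
ℓ = θ/κ = 2.15471/0.74426 = 2.89511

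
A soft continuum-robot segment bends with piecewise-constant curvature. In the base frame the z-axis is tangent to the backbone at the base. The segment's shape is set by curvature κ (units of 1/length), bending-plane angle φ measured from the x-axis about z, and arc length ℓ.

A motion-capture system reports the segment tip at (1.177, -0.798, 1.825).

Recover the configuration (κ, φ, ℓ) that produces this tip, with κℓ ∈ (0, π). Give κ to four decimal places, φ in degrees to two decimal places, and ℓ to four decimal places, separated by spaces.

0.5313 325.86 2.4916

ρ = √(x²+y²) = √(1.177² + -0.798²) = 1.42202
φ = atan2(y, x) mod 360° = atan2(-0.798, 1.177) = 325.8629°
|p|² = ρ² + z² = 1.42202² + 1.825² = 5.35276
κ = 2ρ / |p|² = 2×1.42202 / 5.35276 = 0.53132
θ = 2·atan2(ρ, z) = 2·atan2(1.42202, 1.825) = 1.32384 rad
ℓ = θ/κ = 1.32384/0.53132 = 2.49160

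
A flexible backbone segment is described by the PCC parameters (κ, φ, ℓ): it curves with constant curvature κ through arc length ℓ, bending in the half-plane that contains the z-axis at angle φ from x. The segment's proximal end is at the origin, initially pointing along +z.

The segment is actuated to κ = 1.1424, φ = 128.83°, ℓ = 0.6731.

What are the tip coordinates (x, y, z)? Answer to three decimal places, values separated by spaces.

θ = κ·ℓ = 1.1424 × 0.6731 = 0.76895 rad
ρ = (1 − cos θ)/κ = (1 − 0.71864)/1.1424 = 0.24629
z = sin θ / κ = 0.69538/1.1424 = 0.60870
x = ρ cos φ = 0.24629 × cos(128.83°) = -0.15442
y = ρ sin φ = 0.24629 × sin(128.83°) = 0.19186

-0.154 0.192 0.609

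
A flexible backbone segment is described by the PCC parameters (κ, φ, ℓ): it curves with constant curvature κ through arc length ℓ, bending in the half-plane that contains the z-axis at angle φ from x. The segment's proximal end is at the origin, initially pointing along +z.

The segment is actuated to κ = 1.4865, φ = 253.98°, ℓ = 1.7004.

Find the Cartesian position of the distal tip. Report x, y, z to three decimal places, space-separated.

-0.337 -1.175 0.388

θ = κ·ℓ = 1.4865 × 1.7004 = 2.52764 rad
ρ = (1 − cos θ)/κ = (1 − -0.81738)/1.4865 = 1.22259
z = sin θ / κ = 0.57610/1.4865 = 0.38755
x = ρ cos φ = 1.22259 × cos(253.98°) = -0.33740
y = ρ sin φ = 1.22259 × sin(253.98°) = -1.17511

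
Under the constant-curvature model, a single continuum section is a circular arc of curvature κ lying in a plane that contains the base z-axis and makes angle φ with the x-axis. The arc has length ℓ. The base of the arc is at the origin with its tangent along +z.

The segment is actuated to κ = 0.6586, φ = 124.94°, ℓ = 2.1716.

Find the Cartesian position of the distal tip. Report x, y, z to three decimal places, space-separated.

-0.748 1.070 1.503

θ = κ·ℓ = 0.6586 × 2.1716 = 1.43022 rad
ρ = (1 − cos θ)/κ = (1 − 0.14012)/0.6586 = 1.30562
z = sin θ / κ = 0.99013/0.6586 = 1.50339
x = ρ cos φ = 1.30562 × cos(124.94°) = -0.74775
y = ρ sin φ = 1.30562 × sin(124.94°) = 1.07029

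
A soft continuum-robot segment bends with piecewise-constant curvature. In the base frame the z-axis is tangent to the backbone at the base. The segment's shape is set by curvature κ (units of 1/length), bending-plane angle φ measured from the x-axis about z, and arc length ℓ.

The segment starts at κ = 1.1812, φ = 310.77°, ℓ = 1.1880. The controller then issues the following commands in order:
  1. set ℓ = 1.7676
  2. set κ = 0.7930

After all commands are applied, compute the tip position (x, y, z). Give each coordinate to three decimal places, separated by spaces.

0.685 -0.794 1.243

initial: κ=1.1812, φ=310.77°, ℓ=1.1880
cmd 1: set ℓ=1.7676 → (κ,φ,ℓ)=(1.1812,310.77°,1.7676) → tip=(0.8262,-0.9581,0.7359)
cmd 2: set κ=0.7930 → (κ,φ,ℓ)=(0.7930,310.77°,1.7676) → tip=(0.6849,-0.7943,1.2430)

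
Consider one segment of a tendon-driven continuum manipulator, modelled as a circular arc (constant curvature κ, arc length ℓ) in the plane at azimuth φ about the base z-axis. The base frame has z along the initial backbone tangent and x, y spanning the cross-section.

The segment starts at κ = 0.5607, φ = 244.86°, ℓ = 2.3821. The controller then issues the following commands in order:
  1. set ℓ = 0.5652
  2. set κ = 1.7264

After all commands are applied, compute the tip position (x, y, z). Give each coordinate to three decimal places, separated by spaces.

initial: κ=0.5607, φ=244.86°, ℓ=2.3821
cmd 1: set ℓ=0.5652 → (κ,φ,ℓ)=(0.5607,244.86°,0.5652) → tip=(-0.0377,-0.0804,0.5558)
cmd 2: set κ=1.7264 → (κ,φ,ℓ)=(1.7264,244.86°,0.5652) → tip=(-0.1081,-0.2304,0.4797)

-0.108 -0.230 0.480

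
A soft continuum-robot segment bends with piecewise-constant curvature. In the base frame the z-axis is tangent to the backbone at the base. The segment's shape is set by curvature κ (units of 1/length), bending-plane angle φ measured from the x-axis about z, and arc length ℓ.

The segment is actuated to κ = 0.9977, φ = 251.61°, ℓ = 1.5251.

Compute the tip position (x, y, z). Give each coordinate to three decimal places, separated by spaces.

θ = κ·ℓ = 0.9977 × 1.5251 = 1.52159 rad
ρ = (1 − cos θ)/κ = (1 − 0.04918)/0.9977 = 0.95301
z = sin θ / κ = 0.99879/0.9977 = 1.00109
x = ρ cos φ = 0.95301 × cos(251.61°) = -0.30066
y = ρ sin φ = 0.95301 × sin(251.61°) = -0.90434

-0.301 -0.904 1.001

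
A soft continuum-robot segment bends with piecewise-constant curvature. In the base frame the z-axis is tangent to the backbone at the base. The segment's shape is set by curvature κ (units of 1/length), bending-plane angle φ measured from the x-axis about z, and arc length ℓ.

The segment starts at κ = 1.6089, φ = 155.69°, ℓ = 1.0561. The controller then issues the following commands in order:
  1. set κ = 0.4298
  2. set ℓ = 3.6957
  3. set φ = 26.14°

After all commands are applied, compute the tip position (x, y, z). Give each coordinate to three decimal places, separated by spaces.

2.125 1.043 2.326

initial: κ=1.6089, φ=155.69°, ℓ=1.0561
cmd 1: set κ=0.4298 → (κ,φ,ℓ)=(0.4298,155.69°,1.0561) → tip=(-0.2147,0.0970,1.0202)
cmd 2: set ℓ=3.6957 → (κ,φ,ℓ)=(0.4298,155.69°,3.6957) → tip=(-2.1577,0.9747,2.3263)
cmd 3: set φ=26.14° → (κ,φ,ℓ)=(0.4298,26.14°,3.6957) → tip=(2.1255,1.0431,2.3263)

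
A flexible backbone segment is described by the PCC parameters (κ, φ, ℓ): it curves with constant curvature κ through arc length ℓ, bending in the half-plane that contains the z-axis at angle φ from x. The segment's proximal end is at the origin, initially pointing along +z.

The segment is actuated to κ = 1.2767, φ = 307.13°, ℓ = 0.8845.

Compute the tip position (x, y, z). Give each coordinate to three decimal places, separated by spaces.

θ = κ·ℓ = 1.2767 × 0.8845 = 1.12924 rad
ρ = (1 − cos θ)/κ = (1 − 0.42735)/1.2767 = 0.44854
z = sin θ / κ = 0.90409/1.2767 = 0.70814
x = ρ cos φ = 0.44854 × cos(307.13°) = 0.27075
y = ρ sin φ = 0.44854 × sin(307.13°) = -0.35761

0.271 -0.358 0.708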